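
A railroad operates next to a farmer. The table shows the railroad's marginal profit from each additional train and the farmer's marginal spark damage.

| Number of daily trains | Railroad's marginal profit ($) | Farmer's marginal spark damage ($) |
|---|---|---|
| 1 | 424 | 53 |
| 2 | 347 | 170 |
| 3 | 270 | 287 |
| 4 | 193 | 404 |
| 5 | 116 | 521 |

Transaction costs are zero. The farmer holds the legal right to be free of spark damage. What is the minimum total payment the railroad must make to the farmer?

$223

Efficient level: marginal profit ≥ marginal spark damage through level 2, so k* = 2.
With the farmer holding the right, the railroad must at least compensate total damage at k*: 53 + 170 = 223.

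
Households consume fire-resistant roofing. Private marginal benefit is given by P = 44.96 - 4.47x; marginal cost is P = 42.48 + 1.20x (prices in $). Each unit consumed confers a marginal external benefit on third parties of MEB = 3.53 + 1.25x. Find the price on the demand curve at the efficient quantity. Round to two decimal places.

Social marginal benefit = demand + MEB = 48.49 - 3.22x.
Set SMB = MC: 48.49 - 3.22x = 42.48 + 1.20x → x* = 1.3597.
Consumer price on the demand curve at x*: 44.96 − 4.47×1.3597 = 38.8821.

P = $38.88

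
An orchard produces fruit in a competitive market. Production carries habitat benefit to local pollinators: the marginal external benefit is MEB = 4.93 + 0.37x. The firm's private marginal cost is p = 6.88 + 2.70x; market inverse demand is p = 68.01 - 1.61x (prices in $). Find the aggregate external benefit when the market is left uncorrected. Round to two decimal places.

$107.14

Market equilibrium (private): 6.88 + 2.70x = 68.01 - 1.61x → x_m = 14.1833.
Total external benefit = ∫₀^{x_m} (4.93 + 0.37x) dx = 4.93×14.1833 + ½×0.37×14.1833² = 107.1394.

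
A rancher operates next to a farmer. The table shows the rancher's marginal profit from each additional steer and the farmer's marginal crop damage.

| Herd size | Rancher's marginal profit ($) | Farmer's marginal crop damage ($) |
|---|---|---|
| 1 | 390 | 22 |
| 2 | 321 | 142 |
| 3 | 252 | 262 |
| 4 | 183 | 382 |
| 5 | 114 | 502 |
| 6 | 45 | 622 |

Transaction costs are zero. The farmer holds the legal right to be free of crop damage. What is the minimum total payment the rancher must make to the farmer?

$164

Efficient level: marginal profit ≥ marginal crop damage through level 2, so k* = 2.
With the farmer holding the right, the rancher must at least compensate total damage at k*: 22 + 142 = 164.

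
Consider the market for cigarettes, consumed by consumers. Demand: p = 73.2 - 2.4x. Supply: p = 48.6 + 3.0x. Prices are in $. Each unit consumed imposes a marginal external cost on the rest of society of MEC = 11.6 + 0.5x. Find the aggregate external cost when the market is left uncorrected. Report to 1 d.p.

Market equilibrium (private): 48.6 + 3.0x = 73.2 - 2.4x → x_m = 4.5556.
Total external cost = ∫₀^{x_m} (11.6 + 0.5x) dx = 11.6×4.5556 + ½×0.5×4.5556² = 58.0333.

$58.0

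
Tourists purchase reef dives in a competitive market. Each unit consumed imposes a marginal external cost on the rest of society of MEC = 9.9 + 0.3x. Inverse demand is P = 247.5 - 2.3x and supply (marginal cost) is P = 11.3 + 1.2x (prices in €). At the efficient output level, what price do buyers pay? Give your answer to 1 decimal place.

Social marginal benefit = demand − MEC = 237.6 - 2.6x.
Set SMB = MC: 237.6 - 2.6x = 11.3 + 1.2x → x* = 59.5526.
Consumer price on the demand curve at x*: 247.5 − 2.3×59.5526 = 110.5290.

P = €110.5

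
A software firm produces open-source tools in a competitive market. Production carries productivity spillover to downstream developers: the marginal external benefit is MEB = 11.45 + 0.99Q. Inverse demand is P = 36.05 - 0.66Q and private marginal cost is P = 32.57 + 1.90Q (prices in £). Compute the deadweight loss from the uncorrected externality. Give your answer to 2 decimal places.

DWL = £52.14

Market equilibrium (private): 32.57 + 1.90Q = 36.05 - 0.66Q → Q_m = 1.3594.
Social marginal cost = private MC − MEB = 21.12 + 0.91Q.
Set SMC = demand: 21.12 + 0.91Q = 36.05 - 0.66Q → Q* = 9.5096.
The welfare-loss triangle has base |Q_m − Q*| and height MEB(Q_m) (the vertical gap between SMC and demand is zero at Q* and MEB at Q_m).
DWL = ½ × 8.1502 × 12.7958 = 52.1442.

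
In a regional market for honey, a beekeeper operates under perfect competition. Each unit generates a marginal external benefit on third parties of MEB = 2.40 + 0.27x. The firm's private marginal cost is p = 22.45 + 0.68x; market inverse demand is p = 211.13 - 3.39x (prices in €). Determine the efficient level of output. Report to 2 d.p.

x* = 50.28

Social marginal cost = private MC − MEB = 20.05 + 0.41x.
Set SMC = demand: 20.05 + 0.41x = 211.13 - 3.39x → x* = 50.2842.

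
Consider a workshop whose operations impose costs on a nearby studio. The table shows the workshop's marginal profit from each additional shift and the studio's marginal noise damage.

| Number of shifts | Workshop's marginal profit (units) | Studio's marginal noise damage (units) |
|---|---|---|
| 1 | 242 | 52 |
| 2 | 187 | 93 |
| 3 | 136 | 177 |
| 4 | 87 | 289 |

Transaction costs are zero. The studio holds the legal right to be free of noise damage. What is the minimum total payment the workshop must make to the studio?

145

Efficient level: marginal profit ≥ marginal noise damage through level 2, so k* = 2.
With the studio holding the right, the workshop must at least compensate total damage at k*: 52 + 93 = 145.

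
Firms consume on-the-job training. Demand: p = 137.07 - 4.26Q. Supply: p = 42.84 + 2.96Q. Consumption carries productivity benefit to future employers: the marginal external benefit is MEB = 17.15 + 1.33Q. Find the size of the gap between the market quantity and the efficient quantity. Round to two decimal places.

Market equilibrium (private): 42.84 + 2.96Q = 137.07 - 4.26Q → Q_m = 13.0512.
Social marginal benefit = demand + MEB = 154.22 - 2.93Q.
Set SMB = MC: 154.22 - 2.93Q = 42.84 + 2.96Q → Q* = 18.9100.
Gap = |13.0512 − 18.9100| = 5.8588.

5.86 units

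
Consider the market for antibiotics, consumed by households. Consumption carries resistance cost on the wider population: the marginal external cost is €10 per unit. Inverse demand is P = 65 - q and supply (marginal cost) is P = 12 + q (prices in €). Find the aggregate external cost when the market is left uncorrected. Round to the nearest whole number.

€265

Market equilibrium (private): 12 + q = 65 - q → q_m = 26.5000.
Total external cost = MEC × q_m = 10 × 26.5000 = 265.0000.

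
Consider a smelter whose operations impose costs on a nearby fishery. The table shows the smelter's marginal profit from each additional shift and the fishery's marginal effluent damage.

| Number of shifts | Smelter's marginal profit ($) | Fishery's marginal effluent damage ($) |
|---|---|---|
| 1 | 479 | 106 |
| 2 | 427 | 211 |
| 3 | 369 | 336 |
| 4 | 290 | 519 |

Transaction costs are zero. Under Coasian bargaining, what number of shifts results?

3

Bargaining reaches the level where marginal profit last exceeds marginal effluent damage.
That holds through level 3 (369 ≥ 336) but not at 4 (290 < 519).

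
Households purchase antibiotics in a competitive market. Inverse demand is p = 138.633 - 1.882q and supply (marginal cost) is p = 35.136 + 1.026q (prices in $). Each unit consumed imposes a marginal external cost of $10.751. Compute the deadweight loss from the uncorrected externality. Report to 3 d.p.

Market equilibrium (private): 35.136 + 1.026q = 138.633 - 1.882q → q_m = 35.5904.
Social marginal benefit = demand − MEC = 127.882 - 1.882q.
Set SMB = MC: 127.882 - 1.882q = 35.136 + 1.026q → q* = 31.8934.
The welfare-loss triangle has base |q_m − q*| and height MEC(q_m) (the vertical gap between SMB and MC is zero at q* and MEC at q_m).
DWL = ½ × 3.6970 × 10.7510 = 19.8732.

DWL = $19.873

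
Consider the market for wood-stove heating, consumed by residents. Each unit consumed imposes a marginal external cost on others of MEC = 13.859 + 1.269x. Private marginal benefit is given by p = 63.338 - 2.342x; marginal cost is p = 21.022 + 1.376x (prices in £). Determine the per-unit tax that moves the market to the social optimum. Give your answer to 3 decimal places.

Social marginal benefit = demand − MEC = 49.479 - 3.611x.
Set SMB = MC: 49.479 - 3.611x = 21.022 + 1.376x → x* = 5.7062.
The Pigouvian tax equals MEC at x*: 13.859 + 1.269×5.7062 = 21.1002.

tax = £21.100 per unit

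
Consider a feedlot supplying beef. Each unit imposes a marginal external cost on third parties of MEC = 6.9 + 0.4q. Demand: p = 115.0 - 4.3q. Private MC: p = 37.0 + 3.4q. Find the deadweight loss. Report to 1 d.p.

DWL = 7.4

Market equilibrium (private): 37.0 + 3.4q = 115.0 - 4.3q → q_m = 10.1299.
Social marginal cost = private MC + MEC = 43.9 + 3.8q.
Set SMC = demand: 43.9 + 3.8q = 115.0 - 4.3q → q* = 8.7778.
Height of the DWL triangle at q_m is SMC(q_m) − demand(q_m) = MEC(q_m) = 10.9519.
DWL = ½ × 1.3521 × 10.9519 = 7.4040.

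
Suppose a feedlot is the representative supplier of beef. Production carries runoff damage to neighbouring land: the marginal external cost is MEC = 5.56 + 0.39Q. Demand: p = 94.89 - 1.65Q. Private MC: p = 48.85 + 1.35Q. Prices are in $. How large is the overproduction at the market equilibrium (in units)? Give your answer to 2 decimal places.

3.41 units

Market equilibrium (private): 48.85 + 1.35Q = 94.89 - 1.65Q → Q_m = 15.3467.
Social marginal cost = private MC + MEC = 54.41 + 1.74Q.
Set SMC = demand: 54.41 + 1.74Q = 94.89 - 1.65Q → Q* = 11.9410.
Gap = |15.3467 − 11.9410| = 3.4057.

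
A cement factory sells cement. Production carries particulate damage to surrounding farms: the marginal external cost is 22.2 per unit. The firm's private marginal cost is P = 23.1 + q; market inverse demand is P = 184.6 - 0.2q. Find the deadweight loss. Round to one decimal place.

DWL = 205.4

Market equilibrium (private): 23.1 + q = 184.6 - 0.2q → q_m = 134.5833.
Social marginal cost = private MC + MEC = 45.3 + q.
Set SMC = demand: 45.3 + q = 184.6 - 0.2q → q* = 116.0833.
The welfare-loss triangle has base |q_m − q*| and height MEC(q_m) (the vertical gap between SMC and demand is zero at q* and MEC at q_m).
DWL = ½ × 18.5000 × 22.2000 = 205.3500.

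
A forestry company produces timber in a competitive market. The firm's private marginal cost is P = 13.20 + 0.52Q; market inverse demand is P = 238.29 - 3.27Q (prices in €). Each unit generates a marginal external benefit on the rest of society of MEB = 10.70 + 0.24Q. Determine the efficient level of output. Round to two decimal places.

Social marginal cost = private MC − MEB = 2.50 + 0.28Q.
Set SMC = demand: 2.50 + 0.28Q = 238.29 - 3.27Q → Q* = 66.4197.

Q* = 66.42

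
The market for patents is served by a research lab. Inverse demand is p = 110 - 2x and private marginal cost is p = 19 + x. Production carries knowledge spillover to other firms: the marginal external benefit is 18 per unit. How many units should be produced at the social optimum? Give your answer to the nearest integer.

x* = 36

Social marginal cost = private MC − MEB = 1 + x.
Set SMC = demand: 1 + x = 110 - 2x → x* = 36.3333.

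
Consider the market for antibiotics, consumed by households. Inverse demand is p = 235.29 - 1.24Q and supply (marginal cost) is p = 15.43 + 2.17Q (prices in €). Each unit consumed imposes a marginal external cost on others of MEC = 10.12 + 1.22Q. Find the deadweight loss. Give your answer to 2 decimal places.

DWL = €851.17

Market equilibrium (private): 15.43 + 2.17Q = 235.29 - 1.24Q → Q_m = 64.4751.
Social marginal benefit = demand − MEC = 225.17 - 2.46Q.
Set SMB = MC: 225.17 - 2.46Q = 15.43 + 2.17Q → Q* = 45.3002.
The loss is the area between SMB and MC from Q* to Q_m; with linear curves that's a triangle of height MEC(Q_m).
DWL = ½ × 19.1749 × 88.7796 = 851.1700.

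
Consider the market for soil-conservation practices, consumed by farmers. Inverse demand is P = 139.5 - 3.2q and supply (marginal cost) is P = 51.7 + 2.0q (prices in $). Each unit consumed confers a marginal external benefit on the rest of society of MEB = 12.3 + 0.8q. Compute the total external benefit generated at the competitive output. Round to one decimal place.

$321.7

Market equilibrium (private): 51.7 + 2.0q = 139.5 - 3.2q → q_m = 16.8846.
Total external benefit = ∫₀^{q_m} (12.3 + 0.8q) dq = 12.3×16.8846 + ½×0.8×16.8846² = 321.7165.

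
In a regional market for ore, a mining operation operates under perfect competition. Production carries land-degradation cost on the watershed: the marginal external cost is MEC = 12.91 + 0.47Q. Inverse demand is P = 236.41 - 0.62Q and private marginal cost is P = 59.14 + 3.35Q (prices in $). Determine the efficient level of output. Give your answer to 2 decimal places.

Social marginal cost = private MC + MEC = 72.05 + 3.82Q.
Set SMC = demand: 72.05 + 3.82Q = 236.41 - 0.62Q → Q* = 37.0180.

Q* = 37.02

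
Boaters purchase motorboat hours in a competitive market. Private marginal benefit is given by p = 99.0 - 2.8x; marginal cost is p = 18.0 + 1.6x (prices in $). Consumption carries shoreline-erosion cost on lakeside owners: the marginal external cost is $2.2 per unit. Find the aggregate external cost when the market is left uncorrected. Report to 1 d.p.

Market equilibrium (private): 18.0 + 1.6x = 99.0 - 2.8x → x_m = 18.4091.
Total external cost = MEC × x_m = 2.2 × 18.4091 = 40.5000.

$40.5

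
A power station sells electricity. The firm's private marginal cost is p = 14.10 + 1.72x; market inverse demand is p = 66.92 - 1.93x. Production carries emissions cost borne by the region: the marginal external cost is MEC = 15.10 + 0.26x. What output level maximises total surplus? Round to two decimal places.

Social marginal cost = private MC + MEC = 29.20 + 1.98x.
Set SMC = demand: 29.20 + 1.98x = 66.92 - 1.93x → x* = 9.6471.

x* = 9.65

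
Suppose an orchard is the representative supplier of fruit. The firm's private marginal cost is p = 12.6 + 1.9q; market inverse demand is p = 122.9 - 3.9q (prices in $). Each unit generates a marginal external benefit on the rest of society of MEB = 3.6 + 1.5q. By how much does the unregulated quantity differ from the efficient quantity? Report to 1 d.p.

7.5 units

Market equilibrium (private): 12.6 + 1.9q = 122.9 - 3.9q → q_m = 19.0172.
Social marginal cost = private MC − MEB = 9.0 + 0.4q.
Set SMC = demand: 9.0 + 0.4q = 122.9 - 3.9q → q* = 26.4884.
Gap = |19.0172 − 26.4884| = 7.4712.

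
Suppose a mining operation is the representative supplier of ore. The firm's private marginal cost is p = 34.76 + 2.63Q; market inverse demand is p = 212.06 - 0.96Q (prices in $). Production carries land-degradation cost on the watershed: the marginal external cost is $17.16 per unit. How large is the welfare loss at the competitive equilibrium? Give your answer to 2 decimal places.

DWL = $41.01

Market equilibrium (private): 34.76 + 2.63Q = 212.06 - 0.96Q → Q_m = 49.3872.
Social marginal cost = private MC + MEC = 51.92 + 2.63Q.
Set SMC = demand: 51.92 + 2.63Q = 212.06 - 0.96Q → Q* = 44.6072.
The loss is the area between SMC and demand from Q* to Q_m; with linear curves that's a triangle of height MEC(Q_m).
DWL = ½ × 4.7800 × 17.1600 = 41.0124.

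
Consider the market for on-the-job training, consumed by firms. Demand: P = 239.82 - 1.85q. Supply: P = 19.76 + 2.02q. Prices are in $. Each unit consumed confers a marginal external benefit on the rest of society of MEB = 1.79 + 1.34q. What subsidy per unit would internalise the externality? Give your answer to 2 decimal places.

subsidy = $119.29 per unit

Social marginal benefit = demand + MEB = 241.61 - 0.51q.
Set SMB = MC: 241.61 - 0.51q = 19.76 + 2.02q → q* = 87.6877.
The Pigouvian subsidy equals MEB at q*: 1.79 + 1.34×87.6877 = 119.2915.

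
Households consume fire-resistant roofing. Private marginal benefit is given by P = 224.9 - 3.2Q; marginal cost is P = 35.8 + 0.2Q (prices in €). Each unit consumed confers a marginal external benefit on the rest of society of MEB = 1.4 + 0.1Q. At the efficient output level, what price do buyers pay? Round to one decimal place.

Social marginal benefit = demand + MEB = 226.3 - 3.1Q.
Set SMB = MC: 226.3 - 3.1Q = 35.8 + 0.2Q → Q* = 57.7273.
Consumer price on the demand curve at Q*: 224.9 − 3.2×57.7273 = 40.1726.

P = €40.2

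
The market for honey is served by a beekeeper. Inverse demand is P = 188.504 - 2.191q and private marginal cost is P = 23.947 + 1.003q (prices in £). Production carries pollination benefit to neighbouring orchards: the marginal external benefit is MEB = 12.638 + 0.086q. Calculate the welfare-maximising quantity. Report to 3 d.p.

q* = 57.013

Social marginal cost = private MC − MEB = 11.309 + 0.917q.
Set SMC = demand: 11.309 + 0.917q = 188.504 - 2.191q → q* = 57.0125.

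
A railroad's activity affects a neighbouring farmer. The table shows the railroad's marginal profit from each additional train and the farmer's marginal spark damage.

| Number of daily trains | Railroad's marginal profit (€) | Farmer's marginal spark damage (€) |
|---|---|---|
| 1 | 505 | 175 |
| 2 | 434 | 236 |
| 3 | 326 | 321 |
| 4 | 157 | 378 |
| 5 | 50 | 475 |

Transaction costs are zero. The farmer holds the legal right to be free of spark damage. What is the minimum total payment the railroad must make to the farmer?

€732

Efficient level: marginal profit ≥ marginal spark damage through level 3, so k* = 3.
With the farmer holding the right, the railroad must at least compensate total damage at k*: 175 + 236 + 321 = 732.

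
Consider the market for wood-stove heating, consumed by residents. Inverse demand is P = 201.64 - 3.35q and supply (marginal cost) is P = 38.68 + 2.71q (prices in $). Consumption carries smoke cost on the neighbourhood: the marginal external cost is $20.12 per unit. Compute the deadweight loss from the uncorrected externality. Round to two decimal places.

DWL = $33.40

Market equilibrium (private): 38.68 + 2.71q = 201.64 - 3.35q → q_m = 26.8911.
Social marginal benefit = demand − MEC = 181.52 - 3.35q.
Set SMB = MC: 181.52 - 3.35q = 38.68 + 2.71q → q* = 23.5710.
Height of the DWL triangle at q_m is MC(q_m) − SMB(q_m) = MEC(q_m) = 20.1200.
DWL = ½ × 3.3201 × 20.1200 = 33.4002.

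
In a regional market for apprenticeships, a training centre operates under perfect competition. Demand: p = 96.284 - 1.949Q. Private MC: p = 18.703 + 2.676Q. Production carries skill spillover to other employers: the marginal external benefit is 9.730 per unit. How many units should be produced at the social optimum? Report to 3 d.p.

Q* = 18.878

Social marginal cost = private MC − MEB = 8.973 + 2.676Q.
Set SMC = demand: 8.973 + 2.676Q = 96.284 - 1.949Q → Q* = 18.8781.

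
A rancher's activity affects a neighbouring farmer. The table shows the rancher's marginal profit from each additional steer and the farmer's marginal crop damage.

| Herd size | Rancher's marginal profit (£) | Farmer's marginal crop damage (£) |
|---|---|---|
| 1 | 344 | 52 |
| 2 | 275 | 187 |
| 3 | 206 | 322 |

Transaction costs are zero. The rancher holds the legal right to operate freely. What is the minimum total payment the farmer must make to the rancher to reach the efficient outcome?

Left alone the rancher would choose level 3 (marginal profit stays positive).
Efficient level: k* = 2 (marginal profit ≥ marginal crop damage through 2).
The farmer must at least cover the rancher's forgone profit from cutting 3→2: 206 = 206.

£206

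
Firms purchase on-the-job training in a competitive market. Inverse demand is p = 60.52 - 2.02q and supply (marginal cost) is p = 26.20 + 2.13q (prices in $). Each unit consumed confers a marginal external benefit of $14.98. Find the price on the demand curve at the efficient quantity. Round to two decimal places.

Social marginal benefit = demand + MEB = 75.50 - 2.02q.
Set SMB = MC: 75.50 - 2.02q = 26.20 + 2.13q → q* = 11.8795.
Consumer price on the demand curve at q*: 60.52 − 2.02×11.8795 = 36.5234.

P = $36.52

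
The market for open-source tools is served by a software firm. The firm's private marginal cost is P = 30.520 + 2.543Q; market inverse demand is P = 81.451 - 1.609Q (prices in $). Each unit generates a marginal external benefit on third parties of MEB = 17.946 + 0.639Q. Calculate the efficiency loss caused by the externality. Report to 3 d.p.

Market equilibrium (private): 30.520 + 2.543Q = 81.451 - 1.609Q → Q_m = 12.2666.
Social marginal cost = private MC − MEB = 12.574 + 1.904Q.
Set SMC = demand: 12.574 + 1.904Q = 81.451 - 1.609Q → Q* = 19.6063.
Height of the DWL triangle at Q_m is demand(Q_m) − SMC(Q_m) = MEB(Q_m) = 25.7844.
DWL = ½ × 7.3397 × 25.7844 = 94.6249.

DWL = $94.625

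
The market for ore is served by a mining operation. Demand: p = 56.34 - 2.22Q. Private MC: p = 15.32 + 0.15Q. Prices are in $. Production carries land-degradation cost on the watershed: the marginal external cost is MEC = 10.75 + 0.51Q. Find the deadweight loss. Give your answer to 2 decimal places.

Market equilibrium (private): 15.32 + 0.15Q = 56.34 - 2.22Q → Q_m = 17.3080.
Social marginal cost = private MC + MEC = 26.07 + 0.66Q.
Set SMC = demand: 26.07 + 0.66Q = 56.34 - 2.22Q → Q* = 10.5104.
Between Q* and Q_m the wedge SMC − demand runs linearly from 0 to MEC(Q_m), so the loss is a triangle.
DWL = ½ × 6.7976 × 19.5771 = 66.5386.

DWL = $66.54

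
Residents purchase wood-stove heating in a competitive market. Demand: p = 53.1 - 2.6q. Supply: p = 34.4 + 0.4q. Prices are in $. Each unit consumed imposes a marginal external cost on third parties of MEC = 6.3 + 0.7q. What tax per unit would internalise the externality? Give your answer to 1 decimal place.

tax = $8.6 per unit

Social marginal benefit = demand − MEC = 46.8 - 3.3q.
Set SMB = MC: 46.8 - 3.3q = 34.4 + 0.4q → q* = 3.3514.
The Pigouvian tax equals MEC at q*: 6.3 + 0.7×3.3514 = 8.6460.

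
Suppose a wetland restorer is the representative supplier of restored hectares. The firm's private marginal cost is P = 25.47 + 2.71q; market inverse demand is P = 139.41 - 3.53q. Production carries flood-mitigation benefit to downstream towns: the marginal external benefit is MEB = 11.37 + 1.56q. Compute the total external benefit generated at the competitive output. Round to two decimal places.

Market equilibrium (private): 25.47 + 2.71q = 139.41 - 3.53q → q_m = 18.2596.
Total external benefit = ∫₀^{q_m} (11.37 + 1.56q) dq = 11.37×18.2596 + ½×1.56×18.2596² = 467.6738.

467.67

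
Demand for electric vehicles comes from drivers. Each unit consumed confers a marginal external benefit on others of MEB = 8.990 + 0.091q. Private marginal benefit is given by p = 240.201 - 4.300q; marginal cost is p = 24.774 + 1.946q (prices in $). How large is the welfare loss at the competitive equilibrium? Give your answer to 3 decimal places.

Market equilibrium (private): 24.774 + 1.946q = 240.201 - 4.300q → q_m = 34.4904.
Social marginal benefit = demand + MEB = 249.191 - 4.209q.
Set SMB = MC: 249.191 - 4.209q = 24.774 + 1.946q → q* = 36.4609.
Between q* and q_m the wedge SMB − MC runs linearly from 0 to MEB(q_m), so the loss is a triangle.
DWL = ½ × 1.9705 × 12.1286 = 11.9497.

DWL = $11.950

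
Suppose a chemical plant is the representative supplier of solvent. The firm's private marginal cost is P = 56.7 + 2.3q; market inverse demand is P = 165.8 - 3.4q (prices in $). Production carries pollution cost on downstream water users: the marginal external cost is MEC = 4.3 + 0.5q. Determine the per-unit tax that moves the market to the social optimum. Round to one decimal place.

Social marginal cost = private MC + MEC = 61.0 + 2.8q.
Set SMC = demand: 61.0 + 2.8q = 165.8 - 3.4q → q* = 16.9032.
The Pigouvian tax equals MEC at q*: 4.3 + 0.5×16.9032 = 12.7516.

tax = $12.8 per unit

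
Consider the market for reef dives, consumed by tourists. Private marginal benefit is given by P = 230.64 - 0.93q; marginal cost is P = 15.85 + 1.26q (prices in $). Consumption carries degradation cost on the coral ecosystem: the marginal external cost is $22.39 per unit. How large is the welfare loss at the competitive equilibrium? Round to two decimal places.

Market equilibrium (private): 15.85 + 1.26q = 230.64 - 0.93q → q_m = 98.0776.
Social marginal benefit = demand − MEC = 208.25 - 0.93q.
Set SMB = MC: 208.25 - 0.93q = 15.85 + 1.26q → q* = 87.8539.
The loss is the area between SMB and MC from q* to q_m; with linear curves that's a triangle of height MEC(q_m).
DWL = ½ × 10.2237 × 22.3900 = 114.4543.

DWL = $114.45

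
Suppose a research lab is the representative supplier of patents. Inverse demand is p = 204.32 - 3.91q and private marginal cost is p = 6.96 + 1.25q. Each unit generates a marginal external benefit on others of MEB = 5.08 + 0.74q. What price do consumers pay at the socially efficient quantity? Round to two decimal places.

P = 25.24

Social marginal cost = private MC − MEB = 1.88 + 0.51q.
Set SMC = demand: 1.88 + 0.51q = 204.32 - 3.91q → q* = 45.8009.
Consumer price on the demand curve at q*: 204.32 − 3.91×45.8009 = 25.2385.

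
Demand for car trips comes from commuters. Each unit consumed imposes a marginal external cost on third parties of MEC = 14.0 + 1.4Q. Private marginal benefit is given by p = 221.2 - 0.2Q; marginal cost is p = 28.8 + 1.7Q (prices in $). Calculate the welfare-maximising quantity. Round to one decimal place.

Social marginal benefit = demand − MEC = 207.2 - 1.6Q.
Set SMB = MC: 207.2 - 1.6Q = 28.8 + 1.7Q → Q* = 54.0606.

Q* = 54.1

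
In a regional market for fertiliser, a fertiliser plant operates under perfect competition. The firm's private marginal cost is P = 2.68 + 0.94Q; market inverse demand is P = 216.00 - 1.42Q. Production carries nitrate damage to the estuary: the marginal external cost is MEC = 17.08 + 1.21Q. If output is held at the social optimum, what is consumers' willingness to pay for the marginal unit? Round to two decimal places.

P = 137.94

Social marginal cost = private MC + MEC = 19.76 + 2.15Q.
Set SMC = demand: 19.76 + 2.15Q = 216.00 - 1.42Q → Q* = 54.9692.
Consumer price on the demand curve at Q*: 216.00 − 1.42×54.9692 = 137.9437.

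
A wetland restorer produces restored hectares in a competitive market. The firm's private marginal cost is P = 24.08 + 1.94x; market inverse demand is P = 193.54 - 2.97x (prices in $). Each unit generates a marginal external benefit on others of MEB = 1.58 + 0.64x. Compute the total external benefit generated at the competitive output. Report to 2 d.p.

$435.70

Market equilibrium (private): 24.08 + 1.94x = 193.54 - 2.97x → x_m = 34.5132.
Total external benefit = ∫₀^{x_m} (1.58 + 0.64x) dx = 1.58×34.5132 + ½×0.64×34.5132² = 435.7024.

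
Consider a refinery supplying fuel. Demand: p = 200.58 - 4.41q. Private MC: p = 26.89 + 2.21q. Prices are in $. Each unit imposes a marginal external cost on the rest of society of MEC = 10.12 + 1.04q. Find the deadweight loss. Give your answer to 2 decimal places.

DWL = $91.34

Market equilibrium (private): 26.89 + 2.21q = 200.58 - 4.41q → q_m = 26.2372.
Social marginal cost = private MC + MEC = 37.01 + 3.25q.
Set SMC = demand: 37.01 + 3.25q = 200.58 - 4.41q → q* = 21.3538.
Between q* and q_m the wedge SMC − demand runs linearly from 0 to MEC(q_m), so the loss is a triangle.
DWL = ½ × 4.8834 × 37.4066 = 91.3357.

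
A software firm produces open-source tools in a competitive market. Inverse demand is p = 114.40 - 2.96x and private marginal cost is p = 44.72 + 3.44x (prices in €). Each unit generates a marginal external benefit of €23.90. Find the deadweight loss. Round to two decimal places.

DWL = €44.63

Market equilibrium (private): 44.72 + 3.44x = 114.40 - 2.96x → x_m = 10.8875.
Social marginal cost = private MC − MEB = 20.82 + 3.44x.
Set SMC = demand: 20.82 + 3.44x = 114.40 - 2.96x → x* = 14.6219.
Height of the DWL triangle at x_m is demand(x_m) − SMC(x_m) = MEB(x_m) = 23.9000.
DWL = ½ × 3.7344 × 23.9000 = 44.6261.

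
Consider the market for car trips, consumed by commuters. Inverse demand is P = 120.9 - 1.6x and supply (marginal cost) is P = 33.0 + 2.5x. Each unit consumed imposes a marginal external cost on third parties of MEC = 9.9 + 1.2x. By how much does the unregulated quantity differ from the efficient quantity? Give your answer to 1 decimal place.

Market equilibrium (private): 33.0 + 2.5x = 120.9 - 1.6x → x_m = 21.4390.
Social marginal benefit = demand − MEC = 111.0 - 2.8x.
Set SMB = MC: 111.0 - 2.8x = 33.0 + 2.5x → x* = 14.7170.
Gap = |21.4390 − 14.7170| = 6.7220.

6.7 units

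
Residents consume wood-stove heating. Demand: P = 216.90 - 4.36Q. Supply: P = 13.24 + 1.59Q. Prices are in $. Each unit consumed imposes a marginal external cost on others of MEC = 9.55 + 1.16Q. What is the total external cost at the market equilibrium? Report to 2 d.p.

Market equilibrium (private): 13.24 + 1.59Q = 216.90 - 4.36Q → Q_m = 34.2286.
Total external cost = ∫₀^{Q_m} (9.55 + 1.16Q) dQ = 9.55×34.2286 + ½×1.16×34.2286² = 1006.4094.

$1006.41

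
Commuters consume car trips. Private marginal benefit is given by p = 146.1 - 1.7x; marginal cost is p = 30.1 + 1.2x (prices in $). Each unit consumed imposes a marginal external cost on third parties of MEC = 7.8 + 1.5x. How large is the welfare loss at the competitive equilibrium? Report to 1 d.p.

DWL = $522.4

Market equilibrium (private): 30.1 + 1.2x = 146.1 - 1.7x → x_m = 40.0000.
Social marginal benefit = demand − MEC = 138.3 - 3.2x.
Set SMB = MC: 138.3 - 3.2x = 30.1 + 1.2x → x* = 24.5909.
Between x* and x_m the wedge MC − SMB runs linearly from 0 to MEC(x_m), so the loss is a triangle.
DWL = ½ × 15.4091 × 67.8000 = 522.3685.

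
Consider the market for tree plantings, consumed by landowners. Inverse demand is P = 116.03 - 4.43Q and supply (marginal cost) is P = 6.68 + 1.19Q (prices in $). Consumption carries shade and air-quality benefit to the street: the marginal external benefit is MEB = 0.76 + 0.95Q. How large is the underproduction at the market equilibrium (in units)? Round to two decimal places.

Market equilibrium (private): 6.68 + 1.19Q = 116.03 - 4.43Q → Q_m = 19.4573.
Social marginal benefit = demand + MEB = 116.79 - 3.48Q.
Set SMB = MC: 116.79 - 3.48Q = 6.68 + 1.19Q → Q* = 23.5782.
Gap = |19.4573 − 23.5782| = 4.1209.

4.12 units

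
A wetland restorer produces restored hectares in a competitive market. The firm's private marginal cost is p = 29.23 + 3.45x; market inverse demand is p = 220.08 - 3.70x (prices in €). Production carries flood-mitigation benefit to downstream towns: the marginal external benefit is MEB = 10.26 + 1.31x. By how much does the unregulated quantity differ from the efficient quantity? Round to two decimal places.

7.74 units

Market equilibrium (private): 29.23 + 3.45x = 220.08 - 3.70x → x_m = 26.6923.
Social marginal cost = private MC − MEB = 18.97 + 2.14x.
Set SMC = demand: 18.97 + 2.14x = 220.08 - 3.70x → x* = 34.4366.
Gap = |26.6923 − 34.4366| = 7.7443.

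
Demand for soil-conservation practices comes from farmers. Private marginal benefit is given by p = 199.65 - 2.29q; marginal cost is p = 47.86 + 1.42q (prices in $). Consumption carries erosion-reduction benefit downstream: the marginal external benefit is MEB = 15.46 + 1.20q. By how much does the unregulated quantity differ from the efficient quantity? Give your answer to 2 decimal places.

Market equilibrium (private): 47.86 + 1.42q = 199.65 - 2.29q → q_m = 40.9137.
Social marginal benefit = demand + MEB = 215.11 - 1.09q.
Set SMB = MC: 215.11 - 1.09q = 47.86 + 1.42q → q* = 66.6335.
Gap = |40.9137 − 66.6335| = 25.7198.

25.72 units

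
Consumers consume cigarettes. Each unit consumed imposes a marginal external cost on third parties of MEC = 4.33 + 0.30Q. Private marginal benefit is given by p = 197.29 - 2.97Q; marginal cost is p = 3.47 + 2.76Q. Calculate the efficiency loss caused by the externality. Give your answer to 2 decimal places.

Market equilibrium (private): 3.47 + 2.76Q = 197.29 - 2.97Q → Q_m = 33.8255.
Social marginal benefit = demand − MEC = 192.96 - 3.27Q.
Set SMB = MC: 192.96 - 3.27Q = 3.47 + 2.76Q → Q* = 31.4245.
The loss is the area between SMB and MC from Q* to Q_m; with linear curves that's a triangle of height MEC(Q_m).
DWL = ½ × 2.4010 × 14.4776 = 17.3804.

DWL = 17.38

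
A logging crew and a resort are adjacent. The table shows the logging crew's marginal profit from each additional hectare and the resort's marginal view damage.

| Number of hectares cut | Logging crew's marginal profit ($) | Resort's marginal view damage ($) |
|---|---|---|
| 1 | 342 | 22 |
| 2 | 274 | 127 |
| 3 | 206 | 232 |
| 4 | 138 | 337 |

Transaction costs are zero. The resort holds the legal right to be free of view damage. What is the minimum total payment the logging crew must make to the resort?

Efficient level: marginal profit ≥ marginal view damage through level 2, so k* = 2.
With the resort holding the right, the logging crew must at least compensate total damage at k*: 22 + 127 = 149.

$149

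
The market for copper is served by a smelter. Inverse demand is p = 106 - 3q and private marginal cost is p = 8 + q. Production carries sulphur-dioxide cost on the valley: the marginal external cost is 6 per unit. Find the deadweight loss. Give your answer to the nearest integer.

DWL = 5

Market equilibrium (private): 8 + q = 106 - 3q → q_m = 24.5000.
Social marginal cost = private MC + MEC = 14 + q.
Set SMC = demand: 14 + q = 106 - 3q → q* = 23.0000.
Between q* and q_m the wedge SMC − demand runs linearly from 0 to MEC(q_m), so the loss is a triangle.
DWL = ½ × 1.5000 × 6.0000 = 4.5000.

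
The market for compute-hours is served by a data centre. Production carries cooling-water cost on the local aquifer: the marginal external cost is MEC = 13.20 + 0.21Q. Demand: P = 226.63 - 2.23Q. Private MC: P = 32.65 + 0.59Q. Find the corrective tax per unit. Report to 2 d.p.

tax = 25.73 per unit

Social marginal cost = private MC + MEC = 45.85 + 0.80Q.
Set SMC = demand: 45.85 + 0.80Q = 226.63 - 2.23Q → Q* = 59.6634.
The Pigouvian tax equals MEC at Q*: 13.20 + 0.21×59.6634 = 25.7293.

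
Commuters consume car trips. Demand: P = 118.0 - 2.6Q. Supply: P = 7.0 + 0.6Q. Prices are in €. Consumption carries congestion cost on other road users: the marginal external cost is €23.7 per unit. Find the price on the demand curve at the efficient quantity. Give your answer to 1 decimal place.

P = €47.1

Social marginal benefit = demand − MEC = 94.3 - 2.6Q.
Set SMB = MC: 94.3 - 2.6Q = 7.0 + 0.6Q → Q* = 27.2813.
Consumer price on the demand curve at Q*: 118.0 − 2.6×27.2813 = 47.0686.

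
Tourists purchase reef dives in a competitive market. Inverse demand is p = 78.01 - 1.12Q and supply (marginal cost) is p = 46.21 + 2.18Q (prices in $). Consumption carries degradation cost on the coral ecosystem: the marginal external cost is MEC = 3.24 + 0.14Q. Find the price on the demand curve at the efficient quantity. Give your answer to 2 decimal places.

Social marginal benefit = demand − MEC = 74.77 - 1.26Q.
Set SMB = MC: 74.77 - 1.26Q = 46.21 + 2.18Q → Q* = 8.3023.
Consumer price on the demand curve at Q*: 78.01 − 1.12×8.3023 = 68.7114.

P = $68.71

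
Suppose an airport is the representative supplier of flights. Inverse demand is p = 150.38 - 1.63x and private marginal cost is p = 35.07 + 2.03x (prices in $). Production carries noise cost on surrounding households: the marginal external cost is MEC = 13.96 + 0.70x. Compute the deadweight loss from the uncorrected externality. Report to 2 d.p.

Market equilibrium (private): 35.07 + 2.03x = 150.38 - 1.63x → x_m = 31.5055.
Social marginal cost = private MC + MEC = 49.03 + 2.73x.
Set SMC = demand: 49.03 + 2.73x = 150.38 - 1.63x → x* = 23.2454.
The loss is the area between SMC and demand from x* to x_m; with linear curves that's a triangle of height MEC(x_m).
DWL = ½ × 8.2601 × 36.0138 = 148.7388.

DWL = $148.74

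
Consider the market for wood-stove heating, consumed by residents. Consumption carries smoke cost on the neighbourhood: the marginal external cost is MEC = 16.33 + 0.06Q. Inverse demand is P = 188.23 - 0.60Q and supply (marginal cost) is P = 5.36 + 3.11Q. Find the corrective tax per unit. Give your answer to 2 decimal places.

Social marginal benefit = demand − MEC = 171.90 - 0.66Q.
Set SMB = MC: 171.90 - 0.66Q = 5.36 + 3.11Q → Q* = 44.1751.
The Pigouvian tax equals MEC at Q*: 16.33 + 0.06×44.1751 = 18.9805.

tax = 18.98 per unit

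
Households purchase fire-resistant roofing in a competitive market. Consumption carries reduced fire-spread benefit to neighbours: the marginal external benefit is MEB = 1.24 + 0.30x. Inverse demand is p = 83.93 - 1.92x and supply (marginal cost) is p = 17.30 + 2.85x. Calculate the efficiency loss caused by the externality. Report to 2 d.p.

Market equilibrium (private): 17.30 + 2.85x = 83.93 - 1.92x → x_m = 13.9686.
Social marginal benefit = demand + MEB = 85.17 - 1.62x.
Set SMB = MC: 85.17 - 1.62x = 17.30 + 2.85x → x* = 15.1834.
The welfare-loss triangle has base |x_m − x*| and height MEB(x_m) (the vertical gap between SMB and MC is zero at x* and MEB at x_m).
DWL = ½ × 1.2148 × 5.4306 = 3.2985.

DWL = 3.30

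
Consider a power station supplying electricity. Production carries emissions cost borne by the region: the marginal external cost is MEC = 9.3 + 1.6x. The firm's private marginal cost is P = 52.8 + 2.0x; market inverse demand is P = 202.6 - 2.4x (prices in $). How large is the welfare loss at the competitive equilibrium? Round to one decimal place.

Market equilibrium (private): 52.8 + 2.0x = 202.6 - 2.4x → x_m = 34.0455.
Social marginal cost = private MC + MEC = 62.1 + 3.6x.
Set SMC = demand: 62.1 + 3.6x = 202.6 - 2.4x → x* = 23.4167.
The loss is the area between SMC and demand from x* to x_m; with linear curves that's a triangle of height MEC(x_m).
DWL = ½ × 10.6288 × 63.7727 = 338.9136.

DWL = $338.9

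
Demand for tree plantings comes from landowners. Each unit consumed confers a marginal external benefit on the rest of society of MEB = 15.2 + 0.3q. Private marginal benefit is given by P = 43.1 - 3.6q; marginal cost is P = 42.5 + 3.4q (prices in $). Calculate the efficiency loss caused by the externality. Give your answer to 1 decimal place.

Market equilibrium (private): 42.5 + 3.4q = 43.1 - 3.6q → q_m = 0.0857.
Social marginal benefit = demand + MEB = 58.3 - 3.3q.
Set SMB = MC: 58.3 - 3.3q = 42.5 + 3.4q → q* = 2.3582.
The welfare-loss triangle has base |q_m − q*| and height MEB(q_m) (the vertical gap between SMB and MC is zero at q* and MEB at q_m).
DWL = ½ × 2.2725 × 15.2257 = 17.3002.

DWL = $17.3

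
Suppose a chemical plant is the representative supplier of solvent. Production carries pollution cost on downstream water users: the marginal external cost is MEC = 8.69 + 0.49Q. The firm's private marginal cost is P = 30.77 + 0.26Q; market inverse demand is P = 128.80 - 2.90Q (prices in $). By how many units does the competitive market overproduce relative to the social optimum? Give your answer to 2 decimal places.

Market equilibrium (private): 30.77 + 0.26Q = 128.80 - 2.90Q → Q_m = 31.0222.
Social marginal cost = private MC + MEC = 39.46 + 0.75Q.
Set SMC = demand: 39.46 + 0.75Q = 128.80 - 2.90Q → Q* = 24.4767.
Gap = |31.0222 − 24.4767| = 6.5455.

6.55 units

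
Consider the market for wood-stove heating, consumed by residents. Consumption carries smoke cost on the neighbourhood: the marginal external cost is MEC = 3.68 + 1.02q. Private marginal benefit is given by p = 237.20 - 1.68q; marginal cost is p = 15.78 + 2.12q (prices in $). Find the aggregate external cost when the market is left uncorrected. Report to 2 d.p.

Market equilibrium (private): 15.78 + 2.12q = 237.20 - 1.68q → q_m = 58.2684.
Total external cost = ∫₀^{q_m} (3.68 + 1.02q) dq = 3.68×58.2684 + ½×1.02×58.2684² = 1945.9830.

$1945.98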